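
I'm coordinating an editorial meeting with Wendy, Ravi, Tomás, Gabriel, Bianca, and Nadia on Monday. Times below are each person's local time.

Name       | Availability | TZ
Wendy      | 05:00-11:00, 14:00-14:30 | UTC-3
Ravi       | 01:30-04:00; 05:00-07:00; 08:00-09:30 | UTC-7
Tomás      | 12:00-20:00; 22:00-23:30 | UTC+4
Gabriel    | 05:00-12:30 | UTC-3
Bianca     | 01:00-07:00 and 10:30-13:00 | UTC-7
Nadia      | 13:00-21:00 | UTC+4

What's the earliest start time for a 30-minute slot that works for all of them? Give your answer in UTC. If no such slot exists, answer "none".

09:00

Wendy in UTC: 08:00-14:00, 17:00-17:30 (add 3h to convert from UTC-3).
Ravi in UTC: 08:30-11:00, 12:00-14:00, 15:00-16:30 (add 7h to convert from UTC-7).
Tomás in UTC: 08:00-16:00, 18:00-19:30 (subtract 4h to convert from UTC+4).
Gabriel in UTC: 08:00-15:30 (add 3h to convert from UTC-3).
Bianca in UTC: 08:00-14:00, 17:30-20:00 (add 7h to convert from UTC-7).
Nadia in UTC: 09:00-17:00 (subtract 4h to convert from UTC+4).
Wendy ∩ Ravi: 08:30-11:00, 12:00-14:00.
Wendy ∩ Ravi ∩ Tomás: 08:30-11:00, 12:00-14:00.
Wendy ∩ Ravi ∩ Tomás ∩ Gabriel: 08:30-11:00, 12:00-14:00.
Wendy ∩ Ravi ∩ Tomás ∩ Gabriel ∩ Bianca: 08:30-11:00, 12:00-14:00.
Wendy ∩ Ravi ∩ Tomás ∩ Gabriel ∩ Bianca ∩ Nadia: 09:00-11:00, 12:00-14:00.
So the common availability across everyone is 09:00-11:00, 12:00-14:00.
The first common window of at least 30 minutes is 09:00-11:00, so the earliest start is 09:00.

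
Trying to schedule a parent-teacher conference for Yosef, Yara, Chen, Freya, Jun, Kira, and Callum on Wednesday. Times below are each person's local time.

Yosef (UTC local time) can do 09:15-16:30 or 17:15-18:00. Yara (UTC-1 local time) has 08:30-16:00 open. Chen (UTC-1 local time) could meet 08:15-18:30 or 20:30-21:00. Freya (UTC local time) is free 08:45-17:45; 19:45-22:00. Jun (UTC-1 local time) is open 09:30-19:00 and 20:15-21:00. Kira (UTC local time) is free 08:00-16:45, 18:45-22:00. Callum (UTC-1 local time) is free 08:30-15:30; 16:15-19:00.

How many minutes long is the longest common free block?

Yosef in UTC: 09:15-16:30, 17:15-18:00.
Yara in UTC: 09:30-17:00 (add 1h to convert from UTC-1).
Chen in UTC: 09:15-19:30, 21:30-22:00 (add 1h to convert from UTC-1).
Freya in UTC: 08:45-17:45, 19:45-22:00.
Jun in UTC: 10:30-20:00, 21:15-22:00 (add 1h to convert from UTC-1).
Kira in UTC: 08:00-16:45, 18:45-22:00.
Callum in UTC: 09:30-16:30, 17:15-20:00 (add 1h to convert from UTC-1).
Yosef ∩ Yara: 09:30-16:30.
Yosef ∩ Yara ∩ Chen: 09:30-16:30.
Yosef ∩ Yara ∩ Chen ∩ Freya: 09:30-16:30.
Yosef ∩ Yara ∩ Chen ∩ Freya ∩ Jun: 10:30-16:30.
Yosef ∩ Yara ∩ Chen ∩ Freya ∩ Jun ∩ Kira: 10:30-16:30.
Yosef ∩ Yara ∩ Chen ∩ Freya ∩ Jun ∩ Kira ∩ Callum: 10:30-16:30.
So the common availability across everyone is 10:30-16:30.
The longest is 10:30-16:30 at 360 minutes.

360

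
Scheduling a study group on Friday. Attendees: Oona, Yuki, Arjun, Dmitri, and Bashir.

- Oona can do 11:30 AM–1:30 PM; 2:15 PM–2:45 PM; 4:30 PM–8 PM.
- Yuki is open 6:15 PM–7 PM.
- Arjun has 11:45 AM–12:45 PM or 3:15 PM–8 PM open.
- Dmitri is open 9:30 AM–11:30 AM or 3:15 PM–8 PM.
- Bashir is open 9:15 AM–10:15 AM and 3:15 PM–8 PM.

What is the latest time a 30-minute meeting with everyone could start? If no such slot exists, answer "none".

18:30

Oona ∩ Yuki: 18:15-19:00.
Oona ∩ Yuki ∩ Arjun: 18:15-19:00.
Oona ∩ Yuki ∩ Arjun ∩ Dmitri: 18:15-19:00.
Oona ∩ Yuki ∩ Arjun ∩ Dmitri ∩ Bashir: 18:15-19:00.
The last common window of at least 30 minutes is 18:15-19:00; a 30-minute meeting can start as late as 18:30 and still end by 19:00.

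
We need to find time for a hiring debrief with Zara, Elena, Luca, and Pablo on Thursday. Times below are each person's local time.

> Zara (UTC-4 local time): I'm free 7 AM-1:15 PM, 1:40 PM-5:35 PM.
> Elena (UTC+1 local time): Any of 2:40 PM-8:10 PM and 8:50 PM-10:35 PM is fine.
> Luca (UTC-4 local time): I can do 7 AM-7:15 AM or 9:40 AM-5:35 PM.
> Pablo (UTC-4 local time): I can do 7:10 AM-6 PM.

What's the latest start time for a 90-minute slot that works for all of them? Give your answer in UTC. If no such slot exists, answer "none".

Zara in UTC: 11:00-17:15, 17:40-21:35 (add 4h to convert from UTC-4).
Elena in UTC: 13:40-19:10, 19:50-21:35 (subtract 1h to convert from UTC+1).
Luca in UTC: 11:00-11:15, 13:40-21:35 (add 4h to convert from UTC-4).
Pablo in UTC: 11:10-22:00 (add 4h to convert from UTC-4).
Zara ∩ Elena: 13:40-17:15, 17:40-19:10, 19:50-21:35.
Zara ∩ Elena ∩ Luca: 13:40-17:15, 17:40-19:10, 19:50-21:35.
Zara ∩ Elena ∩ Luca ∩ Pablo: 13:40-17:15, 17:40-19:10, 19:50-21:35.
Those are the intersection windows.
The last common window of at least 90 minutes is 19:50-21:35; a 90-minute meeting can start as late as 20:05 and still end by 21:35.

20:05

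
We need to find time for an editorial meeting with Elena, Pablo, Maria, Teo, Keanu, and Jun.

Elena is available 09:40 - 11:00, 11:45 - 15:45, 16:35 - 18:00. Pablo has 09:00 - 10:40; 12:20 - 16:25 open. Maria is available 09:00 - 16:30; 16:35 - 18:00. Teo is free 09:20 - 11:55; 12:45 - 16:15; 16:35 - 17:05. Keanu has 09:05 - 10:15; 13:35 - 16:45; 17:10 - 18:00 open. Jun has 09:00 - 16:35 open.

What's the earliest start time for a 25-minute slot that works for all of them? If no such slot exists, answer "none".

Elena ∩ Pablo: 09:40-10:40, 12:20-15:45.
Elena ∩ Pablo ∩ Maria: 09:40-10:40, 12:20-15:45.
Elena ∩ Pablo ∩ Maria ∩ Teo: 09:40-10:40, 12:45-15:45.
Elena ∩ Pablo ∩ Maria ∩ Teo ∩ Keanu: 09:40-10:15, 13:35-15:45.
Elena ∩ Pablo ∩ Maria ∩ Teo ∩ Keanu ∩ Jun: 09:40-10:15, 13:35-15:45.
So the common availability across everyone is 09:40-10:15, 13:35-15:45.
The first common window of at least 25 minutes is 09:40-10:15, so the earliest start is 09:40.

09:40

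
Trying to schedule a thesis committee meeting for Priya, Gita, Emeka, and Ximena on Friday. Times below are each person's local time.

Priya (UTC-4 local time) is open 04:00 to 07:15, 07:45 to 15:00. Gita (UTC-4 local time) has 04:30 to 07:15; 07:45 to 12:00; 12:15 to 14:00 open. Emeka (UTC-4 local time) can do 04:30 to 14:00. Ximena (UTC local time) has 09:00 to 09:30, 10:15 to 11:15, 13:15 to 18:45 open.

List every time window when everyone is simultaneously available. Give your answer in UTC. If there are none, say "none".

09:00-09:30, 10:15-11:15, 13:15-16:00, 16:15-18:00

Priya in UTC: 08:00-11:15, 11:45-19:00 (add 4h to convert from UTC-4).
Gita in UTC: 08:30-11:15, 11:45-16:00, 16:15-18:00 (add 4h to convert from UTC-4).
Emeka in UTC: 08:30-18:00 (add 4h to convert from UTC-4).
Ximena in UTC: 09:00-09:30, 10:15-11:15, 13:15-18:45.
Priya ∩ Gita: 08:30-11:15, 11:45-16:00, 16:15-18:00.
Priya ∩ Gita ∩ Emeka: 08:30-11:15, 11:45-16:00, 16:15-18:00.
Priya ∩ Gita ∩ Emeka ∩ Ximena: 09:00-09:30, 10:15-11:15, 13:15-16:00, 16:15-18:00.
Those are the intersection windows.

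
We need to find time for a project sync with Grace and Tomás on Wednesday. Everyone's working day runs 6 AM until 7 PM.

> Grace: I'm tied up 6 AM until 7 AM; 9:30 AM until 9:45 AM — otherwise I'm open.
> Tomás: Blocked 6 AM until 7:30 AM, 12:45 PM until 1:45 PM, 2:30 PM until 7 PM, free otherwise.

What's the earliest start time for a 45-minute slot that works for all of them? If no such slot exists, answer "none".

07:30

Grace free: 07:00-09:30, 09:45-19:00 (invert busy blocks within the working day).
Tomás free: 07:30-12:45, 13:45-14:30 (invert busy blocks within the working day).
Grace ∩ Tomás: 07:30-09:30, 09:45-12:45, 13:45-14:30.
The first common window of at least 45 minutes is 07:30-09:30, so the earliest start is 07:30.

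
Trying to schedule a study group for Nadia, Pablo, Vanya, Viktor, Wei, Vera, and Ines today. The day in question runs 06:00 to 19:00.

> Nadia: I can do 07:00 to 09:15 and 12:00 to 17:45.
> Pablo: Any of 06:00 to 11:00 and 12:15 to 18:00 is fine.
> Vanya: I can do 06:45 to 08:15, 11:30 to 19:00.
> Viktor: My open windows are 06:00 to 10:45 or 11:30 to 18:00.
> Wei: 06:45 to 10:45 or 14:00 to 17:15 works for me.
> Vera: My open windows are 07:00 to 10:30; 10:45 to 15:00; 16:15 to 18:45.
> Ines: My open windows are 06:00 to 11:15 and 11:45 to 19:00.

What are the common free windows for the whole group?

Nadia ∩ Pablo: 07:00-09:15, 12:15-17:45.
Nadia ∩ Pablo ∩ Vanya: 07:00-08:15, 12:15-17:45.
Nadia ∩ Pablo ∩ Vanya ∩ Viktor: 07:00-08:15, 12:15-17:45.
Nadia ∩ Pablo ∩ Vanya ∩ Viktor ∩ Wei: 07:00-08:15, 14:00-17:15.
Nadia ∩ Pablo ∩ Vanya ∩ Viktor ∩ Wei ∩ Vera: 07:00-08:15, 14:00-15:00, 16:15-17:15.
Nadia ∩ Pablo ∩ Vanya ∩ Viktor ∩ Wei ∩ Vera ∩ Ines: 07:00-08:15, 14:00-15:00, 16:15-17:15.

07:00-08:15, 14:00-15:00, 16:15-17:15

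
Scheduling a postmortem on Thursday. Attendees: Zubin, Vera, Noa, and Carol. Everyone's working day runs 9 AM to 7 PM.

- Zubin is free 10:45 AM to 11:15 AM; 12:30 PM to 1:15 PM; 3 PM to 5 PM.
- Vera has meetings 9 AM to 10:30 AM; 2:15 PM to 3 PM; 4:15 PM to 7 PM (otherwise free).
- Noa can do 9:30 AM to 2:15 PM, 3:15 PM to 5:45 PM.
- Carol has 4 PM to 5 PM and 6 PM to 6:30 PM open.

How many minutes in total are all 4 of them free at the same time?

15

Zubin free: 10:45-11:15, 12:30-13:15, 15:00-17:00.
Vera free: 10:30-14:15, 15:00-16:15 (invert busy blocks within the working day).
Noa free: 09:30-14:15, 15:15-17:45.
Carol free: 16:00-17:00, 18:00-18:30.
Zubin ∩ Vera: 10:45-11:15, 12:30-13:15, 15:00-16:15.
Zubin ∩ Vera ∩ Noa: 10:45-11:15, 12:30-13:15, 15:15-16:15.
Zubin ∩ Vera ∩ Noa ∩ Carol: 16:00-16:15.
That's a single block of 15 minutes.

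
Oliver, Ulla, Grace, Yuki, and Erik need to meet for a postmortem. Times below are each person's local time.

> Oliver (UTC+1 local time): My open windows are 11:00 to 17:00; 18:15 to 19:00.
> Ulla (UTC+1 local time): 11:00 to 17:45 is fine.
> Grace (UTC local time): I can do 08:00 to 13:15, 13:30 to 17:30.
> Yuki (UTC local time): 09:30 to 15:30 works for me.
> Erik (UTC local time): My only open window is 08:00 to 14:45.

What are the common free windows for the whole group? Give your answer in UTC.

10:00-13:15, 13:30-14:45

Oliver in UTC: 10:00-16:00, 17:15-18:00 (subtract 1h to convert from UTC+1).
Ulla in UTC: 10:00-16:45 (subtract 1h to convert from UTC+1).
Grace in UTC: 08:00-13:15, 13:30-17:30.
Yuki in UTC: 09:30-15:30.
Erik in UTC: 08:00-14:45.
Oliver ∩ Ulla: 10:00-16:00.
Oliver ∩ Ulla ∩ Grace: 10:00-13:15, 13:30-16:00.
Oliver ∩ Ulla ∩ Grace ∩ Yuki: 10:00-13:15, 13:30-15:30.
Oliver ∩ Ulla ∩ Grace ∩ Yuki ∩ Erik: 10:00-13:15, 13:30-14:45.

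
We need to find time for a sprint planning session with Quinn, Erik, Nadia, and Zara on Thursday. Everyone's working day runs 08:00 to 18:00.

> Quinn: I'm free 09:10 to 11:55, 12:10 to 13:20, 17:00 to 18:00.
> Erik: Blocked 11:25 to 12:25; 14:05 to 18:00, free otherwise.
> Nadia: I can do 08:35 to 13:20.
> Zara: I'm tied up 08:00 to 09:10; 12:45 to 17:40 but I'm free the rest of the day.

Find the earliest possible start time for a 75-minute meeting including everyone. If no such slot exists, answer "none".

Quinn free: 09:10-11:55, 12:10-13:20, 17:00-18:00.
Erik free: 08:00-11:25, 12:25-14:05 (invert busy blocks within the working day).
Nadia free: 08:35-13:20.
Zara free: 09:10-12:45, 17:40-18:00 (invert busy blocks within the working day).
Quinn ∩ Erik: 09:10-11:25, 12:25-13:20.
Quinn ∩ Erik ∩ Nadia: 09:10-11:25, 12:25-13:20.
Quinn ∩ Erik ∩ Nadia ∩ Zara: 09:10-11:25, 12:25-12:45.
The first common window of at least 75 minutes is 09:10-11:25, so the earliest start is 09:10.

09:10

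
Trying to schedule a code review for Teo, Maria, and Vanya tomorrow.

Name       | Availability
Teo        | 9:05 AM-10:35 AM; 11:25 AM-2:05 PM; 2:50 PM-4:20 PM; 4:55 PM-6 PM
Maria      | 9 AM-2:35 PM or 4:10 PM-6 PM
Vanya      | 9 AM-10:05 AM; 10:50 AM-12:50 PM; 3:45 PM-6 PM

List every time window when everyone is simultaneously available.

09:05-10:05, 11:25-12:50, 16:10-16:20, 16:55-18:00

Teo ∩ Maria: 09:05-10:35, 11:25-14:05, 16:10-16:20, 16:55-18:00.
Teo ∩ Maria ∩ Vanya: 09:05-10:05, 11:25-12:50, 16:10-16:20, 16:55-18:00.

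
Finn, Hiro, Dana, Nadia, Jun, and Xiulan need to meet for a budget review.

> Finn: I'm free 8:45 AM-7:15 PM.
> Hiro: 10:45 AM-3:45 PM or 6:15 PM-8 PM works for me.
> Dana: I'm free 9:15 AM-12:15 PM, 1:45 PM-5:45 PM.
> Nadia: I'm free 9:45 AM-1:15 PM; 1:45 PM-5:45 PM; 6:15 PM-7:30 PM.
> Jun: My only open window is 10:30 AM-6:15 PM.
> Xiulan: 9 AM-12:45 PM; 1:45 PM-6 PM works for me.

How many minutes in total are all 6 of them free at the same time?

Finn ∩ Hiro: 10:45-15:45, 18:15-19:15.
Finn ∩ Hiro ∩ Dana: 10:45-12:15, 13:45-15:45.
Finn ∩ Hiro ∩ Dana ∩ Nadia: 10:45-12:15, 13:45-15:45.
Finn ∩ Hiro ∩ Dana ∩ Nadia ∩ Jun: 10:45-12:15, 13:45-15:45.
Finn ∩ Hiro ∩ Dana ∩ Nadia ∩ Jun ∩ Xiulan: 10:45-12:15, 13:45-15:45.
So the common availability across everyone is 10:45-12:15, 13:45-15:45.
Summing the common windows: 90 + 120 = 210 minutes.

210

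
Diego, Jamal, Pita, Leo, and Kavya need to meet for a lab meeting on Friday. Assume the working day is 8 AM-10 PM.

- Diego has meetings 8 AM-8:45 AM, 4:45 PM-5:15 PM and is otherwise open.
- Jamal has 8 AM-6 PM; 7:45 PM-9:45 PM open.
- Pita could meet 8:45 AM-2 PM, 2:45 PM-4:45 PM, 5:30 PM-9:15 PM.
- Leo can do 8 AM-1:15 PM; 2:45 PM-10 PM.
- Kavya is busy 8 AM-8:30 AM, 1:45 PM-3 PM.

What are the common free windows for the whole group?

08:45-13:15, 15:00-16:45, 17:30-18:00, 19:45-21:15

Diego free: 08:45-16:45, 17:15-22:00 (invert busy blocks within the working day).
Jamal free: 08:00-18:00, 19:45-21:45.
Pita free: 08:45-14:00, 14:45-16:45, 17:30-21:15.
Leo free: 08:00-13:15, 14:45-22:00.
Kavya free: 08:30-13:45, 15:00-22:00 (invert busy blocks within the working day).
Diego ∩ Jamal: 08:45-16:45, 17:15-18:00, 19:45-21:45.
Diego ∩ Jamal ∩ Pita: 08:45-14:00, 14:45-16:45, 17:30-18:00, 19:45-21:15.
Diego ∩ Jamal ∩ Pita ∩ Leo: 08:45-13:15, 14:45-16:45, 17:30-18:00, 19:45-21:15.
Diego ∩ Jamal ∩ Pita ∩ Leo ∩ Kavya: 08:45-13:15, 15:00-16:45, 17:30-18:00, 19:45-21:15.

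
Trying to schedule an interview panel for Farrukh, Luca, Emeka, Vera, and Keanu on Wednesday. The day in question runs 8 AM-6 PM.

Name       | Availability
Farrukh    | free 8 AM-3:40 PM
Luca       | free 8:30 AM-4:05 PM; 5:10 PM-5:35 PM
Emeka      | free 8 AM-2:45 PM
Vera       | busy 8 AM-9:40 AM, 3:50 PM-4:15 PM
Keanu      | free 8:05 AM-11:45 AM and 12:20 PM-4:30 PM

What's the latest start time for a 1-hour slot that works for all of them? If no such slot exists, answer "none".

13:45

Farrukh free: 08:00-15:40.
Luca free: 08:30-16:05, 17:10-17:35.
Emeka free: 08:00-14:45.
Vera free: 09:40-15:50, 16:15-18:00 (invert busy blocks within the working day).
Keanu free: 08:05-11:45, 12:20-16:30.
Farrukh ∩ Luca: 08:30-15:40.
Farrukh ∩ Luca ∩ Emeka: 08:30-14:45.
Farrukh ∩ Luca ∩ Emeka ∩ Vera: 09:40-14:45.
Farrukh ∩ Luca ∩ Emeka ∩ Vera ∩ Keanu: 09:40-11:45, 12:20-14:45.
Those are the intersection windows.
The last common window of at least 60 minutes is 12:20-14:45; a 60-minute meeting can start as late as 13:45 and still end by 14:45.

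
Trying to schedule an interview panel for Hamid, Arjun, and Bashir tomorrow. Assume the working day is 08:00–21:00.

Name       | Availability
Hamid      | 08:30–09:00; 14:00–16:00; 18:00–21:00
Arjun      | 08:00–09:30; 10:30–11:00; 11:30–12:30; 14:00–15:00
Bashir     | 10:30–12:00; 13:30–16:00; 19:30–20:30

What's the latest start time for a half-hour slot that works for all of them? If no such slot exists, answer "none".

14:30

Hamid ∩ Arjun: 08:30-09:00, 14:00-15:00.
Hamid ∩ Arjun ∩ Bashir: 14:00-15:00.
The last common window of at least 30 minutes is 14:00-15:00; a 30-minute meeting can start as late as 14:30 and still end by 15:00.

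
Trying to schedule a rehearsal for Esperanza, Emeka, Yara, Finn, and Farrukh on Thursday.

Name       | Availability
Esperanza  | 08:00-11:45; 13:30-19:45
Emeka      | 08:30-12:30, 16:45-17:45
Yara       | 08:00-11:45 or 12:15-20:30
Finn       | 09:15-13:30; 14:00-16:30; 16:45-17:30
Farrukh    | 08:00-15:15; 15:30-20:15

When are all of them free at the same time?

Esperanza ∩ Emeka: 08:30-11:45, 16:45-17:45.
Esperanza ∩ Emeka ∩ Yara: 08:30-11:45, 16:45-17:45.
Esperanza ∩ Emeka ∩ Yara ∩ Finn: 09:15-11:45, 16:45-17:30.
Esperanza ∩ Emeka ∩ Yara ∩ Finn ∩ Farrukh: 09:15-11:45, 16:45-17:30.
Those are the intersection windows.

09:15-11:45, 16:45-17:30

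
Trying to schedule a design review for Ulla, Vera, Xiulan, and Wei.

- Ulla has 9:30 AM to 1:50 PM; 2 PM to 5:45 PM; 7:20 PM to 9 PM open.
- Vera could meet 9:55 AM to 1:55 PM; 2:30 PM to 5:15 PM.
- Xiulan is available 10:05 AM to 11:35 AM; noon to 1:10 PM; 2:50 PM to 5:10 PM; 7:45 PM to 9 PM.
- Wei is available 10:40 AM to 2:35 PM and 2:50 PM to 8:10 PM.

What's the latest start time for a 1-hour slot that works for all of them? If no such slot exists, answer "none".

16:10

Ulla ∩ Vera: 09:55-13:50, 14:30-17:15.
Ulla ∩ Vera ∩ Xiulan: 10:05-11:35, 12:00-13:10, 14:50-17:10.
Ulla ∩ Vera ∩ Xiulan ∩ Wei: 10:40-11:35, 12:00-13:10, 14:50-17:10.
Those are the intersection windows.
The last common window of at least 60 minutes is 14:50-17:10; a 60-minute meeting can start as late as 16:10 and still end by 17:10.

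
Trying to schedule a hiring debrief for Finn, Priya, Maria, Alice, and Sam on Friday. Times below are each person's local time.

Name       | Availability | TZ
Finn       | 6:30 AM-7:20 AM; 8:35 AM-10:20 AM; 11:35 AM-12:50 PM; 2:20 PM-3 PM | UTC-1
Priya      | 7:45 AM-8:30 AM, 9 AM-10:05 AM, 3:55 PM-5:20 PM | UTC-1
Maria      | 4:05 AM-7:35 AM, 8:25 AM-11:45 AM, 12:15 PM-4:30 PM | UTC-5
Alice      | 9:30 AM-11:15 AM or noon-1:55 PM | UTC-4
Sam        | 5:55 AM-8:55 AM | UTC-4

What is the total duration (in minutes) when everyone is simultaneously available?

0

Finn in UTC: 07:30-08:20, 09:35-11:20, 12:35-13:50, 15:20-16:00 (add 1h to convert from UTC-1).
Priya in UTC: 08:45-09:30, 10:00-11:05, 16:55-18:20 (add 1h to convert from UTC-1).
Maria in UTC: 09:05-12:35, 13:25-16:45, 17:15-21:30 (add 5h to convert from UTC-5).
Alice in UTC: 13:30-15:15, 16:00-17:55 (add 4h to convert from UTC-4).
Sam in UTC: 09:55-12:55 (add 4h to convert from UTC-4).
Finn ∩ Priya: 10:00-11:05.
Finn ∩ Priya ∩ Maria: 10:00-11:05.
Finn ∩ Priya ∩ Maria ∩ Alice: ∅.
Finn ∩ Priya ∩ Maria ∩ Alice ∩ Sam: ∅.
There is no time when everyone is free.
There is no common window, so the total is 0 minutes.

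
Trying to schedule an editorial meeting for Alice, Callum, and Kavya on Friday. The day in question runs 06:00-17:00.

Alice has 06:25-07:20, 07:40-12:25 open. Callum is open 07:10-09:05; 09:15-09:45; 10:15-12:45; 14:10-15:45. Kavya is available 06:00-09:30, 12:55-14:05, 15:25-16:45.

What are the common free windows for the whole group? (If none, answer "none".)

07:10-07:20, 07:40-09:05, 09:15-09:30

Alice ∩ Callum: 07:10-07:20, 07:40-09:05, 09:15-09:45, 10:15-12:25.
Alice ∩ Callum ∩ Kavya: 07:10-07:20, 07:40-09:05, 09:15-09:30.
So the common availability across everyone is 07:10-07:20, 07:40-09:05, 09:15-09:30.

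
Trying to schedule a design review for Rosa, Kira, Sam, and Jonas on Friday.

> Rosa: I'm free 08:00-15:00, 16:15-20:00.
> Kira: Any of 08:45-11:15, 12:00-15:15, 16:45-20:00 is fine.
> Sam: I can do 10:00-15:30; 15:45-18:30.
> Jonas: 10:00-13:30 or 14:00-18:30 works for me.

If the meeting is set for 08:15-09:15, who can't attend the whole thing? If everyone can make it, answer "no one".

Rosa: free for 08:15-09:15. Kira: not fully free for 08:15-09:15. Sam: not fully free for 08:15-09:15. Jonas: not fully free for 08:15-09:15.

Jonas, Kira, Sam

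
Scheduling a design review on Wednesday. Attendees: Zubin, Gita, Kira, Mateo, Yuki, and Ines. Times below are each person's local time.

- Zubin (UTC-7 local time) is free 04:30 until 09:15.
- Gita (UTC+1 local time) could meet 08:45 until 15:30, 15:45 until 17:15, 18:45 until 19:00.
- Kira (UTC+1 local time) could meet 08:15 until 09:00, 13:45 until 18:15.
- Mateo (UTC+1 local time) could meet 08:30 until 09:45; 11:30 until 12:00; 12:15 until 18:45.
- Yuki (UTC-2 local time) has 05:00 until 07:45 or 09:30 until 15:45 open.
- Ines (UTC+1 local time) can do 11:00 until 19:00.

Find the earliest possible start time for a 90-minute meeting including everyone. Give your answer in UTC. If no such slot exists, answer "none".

Zubin in UTC: 11:30-16:15 (add 7h to convert from UTC-7).
Gita in UTC: 07:45-14:30, 14:45-16:15, 17:45-18:00 (subtract 1h to convert from UTC+1).
Kira in UTC: 07:15-08:00, 12:45-17:15 (subtract 1h to convert from UTC+1).
Mateo in UTC: 07:30-08:45, 10:30-11:00, 11:15-17:45 (subtract 1h to convert from UTC+1).
Yuki in UTC: 07:00-09:45, 11:30-17:45 (add 2h to convert from UTC-2).
Ines in UTC: 10:00-18:00 (subtract 1h to convert from UTC+1).
Zubin ∩ Gita: 11:30-14:30, 14:45-16:15.
Zubin ∩ Gita ∩ Kira: 12:45-14:30, 14:45-16:15.
Zubin ∩ Gita ∩ Kira ∩ Mateo: 12:45-14:30, 14:45-16:15.
Zubin ∩ Gita ∩ Kira ∩ Mateo ∩ Yuki: 12:45-14:30, 14:45-16:15.
Zubin ∩ Gita ∩ Kira ∩ Mateo ∩ Yuki ∩ Ines: 12:45-14:30, 14:45-16:15.
The first common window of at least 90 minutes is 12:45-14:30, so the earliest start is 12:45.

12:45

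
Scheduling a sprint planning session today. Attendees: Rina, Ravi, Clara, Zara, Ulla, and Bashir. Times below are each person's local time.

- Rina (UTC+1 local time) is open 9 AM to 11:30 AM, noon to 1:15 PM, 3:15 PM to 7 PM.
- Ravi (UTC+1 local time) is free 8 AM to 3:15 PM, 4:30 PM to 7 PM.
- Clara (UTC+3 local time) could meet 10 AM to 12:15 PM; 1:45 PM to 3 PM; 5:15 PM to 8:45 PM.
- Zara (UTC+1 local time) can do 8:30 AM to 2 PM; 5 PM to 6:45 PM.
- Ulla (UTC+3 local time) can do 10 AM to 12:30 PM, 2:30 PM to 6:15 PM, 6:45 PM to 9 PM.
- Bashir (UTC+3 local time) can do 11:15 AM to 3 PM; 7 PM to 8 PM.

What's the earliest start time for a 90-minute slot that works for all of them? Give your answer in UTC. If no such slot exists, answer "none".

none

Rina in UTC: 08:00-10:30, 11:00-12:15, 14:15-18:00 (subtract 1h to convert from UTC+1).
Ravi in UTC: 07:00-14:15, 15:30-18:00 (subtract 1h to convert from UTC+1).
Clara in UTC: 07:00-09:15, 10:45-12:00, 14:15-17:45 (subtract 3h to convert from UTC+3).
Zara in UTC: 07:30-13:00, 16:00-17:45 (subtract 1h to convert from UTC+1).
Ulla in UTC: 07:00-09:30, 11:30-15:15, 15:45-18:00 (subtract 3h to convert from UTC+3).
Bashir in UTC: 08:15-12:00, 16:00-17:00 (subtract 3h to convert from UTC+3).
Rina ∩ Ravi: 08:00-10:30, 11:00-12:15, 15:30-18:00.
Rina ∩ Ravi ∩ Clara: 08:00-09:15, 11:00-12:00, 15:30-17:45.
Rina ∩ Ravi ∩ Clara ∩ Zara: 08:00-09:15, 11:00-12:00, 16:00-17:45.
Rina ∩ Ravi ∩ Clara ∩ Zara ∩ Ulla: 08:00-09:15, 11:30-12:00, 16:00-17:45.
Rina ∩ Ravi ∩ Clara ∩ Zara ∩ Ulla ∩ Bashir: 08:15-09:15, 11:30-12:00, 16:00-17:00.
No common window is at least 90 minutes long.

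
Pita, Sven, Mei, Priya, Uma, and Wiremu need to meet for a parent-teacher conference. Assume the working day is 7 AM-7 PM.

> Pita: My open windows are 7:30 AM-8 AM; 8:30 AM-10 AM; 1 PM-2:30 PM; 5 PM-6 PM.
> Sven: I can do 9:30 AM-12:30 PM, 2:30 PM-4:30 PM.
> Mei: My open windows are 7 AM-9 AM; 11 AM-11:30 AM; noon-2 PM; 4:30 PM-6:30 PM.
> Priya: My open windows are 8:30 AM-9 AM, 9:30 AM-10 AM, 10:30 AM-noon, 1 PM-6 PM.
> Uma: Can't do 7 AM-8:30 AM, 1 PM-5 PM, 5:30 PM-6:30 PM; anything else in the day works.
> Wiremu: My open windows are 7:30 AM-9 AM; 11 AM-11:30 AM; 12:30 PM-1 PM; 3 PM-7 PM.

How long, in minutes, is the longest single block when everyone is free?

Pita free: 07:30-08:00, 08:30-10:00, 13:00-14:30, 17:00-18:00.
Sven free: 09:30-12:30, 14:30-16:30.
Mei free: 07:00-09:00, 11:00-11:30, 12:00-14:00, 16:30-18:30.
Priya free: 08:30-09:00, 09:30-10:00, 10:30-12:00, 13:00-18:00.
Uma free: 08:30-13:00, 17:00-17:30, 18:30-19:00 (invert busy blocks within the working day).
Wiremu free: 07:30-09:00, 11:00-11:30, 12:30-13:00, 15:00-19:00.
Pita ∩ Sven: 09:30-10:00.
Pita ∩ Sven ∩ Mei: ∅.
Pita ∩ Sven ∩ Mei ∩ Priya: ∅.
Pita ∩ Sven ∩ Mei ∩ Priya ∩ Uma: ∅.
Pita ∩ Sven ∩ Mei ∩ Priya ∩ Uma ∩ Wiremu: ∅.
There is no time when everyone is free.
No common window exists, so the longest block is 0 minutes.

0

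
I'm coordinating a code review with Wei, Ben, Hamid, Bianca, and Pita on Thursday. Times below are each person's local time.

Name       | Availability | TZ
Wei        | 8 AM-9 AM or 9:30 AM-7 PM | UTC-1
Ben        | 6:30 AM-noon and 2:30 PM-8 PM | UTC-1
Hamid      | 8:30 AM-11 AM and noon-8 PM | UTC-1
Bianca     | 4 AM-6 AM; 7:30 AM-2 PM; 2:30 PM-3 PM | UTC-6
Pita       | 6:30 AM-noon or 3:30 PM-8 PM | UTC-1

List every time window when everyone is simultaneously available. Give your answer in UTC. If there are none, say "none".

Wei in UTC: 09:00-10:00, 10:30-20:00 (add 1h to convert from UTC-1).
Ben in UTC: 07:30-13:00, 15:30-21:00 (add 1h to convert from UTC-1).
Hamid in UTC: 09:30-12:00, 13:00-21:00 (add 1h to convert from UTC-1).
Bianca in UTC: 10:00-12:00, 13:30-20:00, 20:30-21:00 (add 6h to convert from UTC-6).
Pita in UTC: 07:30-13:00, 16:30-21:00 (add 1h to convert from UTC-1).
Wei ∩ Ben: 09:00-10:00, 10:30-13:00, 15:30-20:00.
Wei ∩ Ben ∩ Hamid: 09:30-10:00, 10:30-12:00, 15:30-20:00.
Wei ∩ Ben ∩ Hamid ∩ Bianca: 10:30-12:00, 15:30-20:00.
Wei ∩ Ben ∩ Hamid ∩ Bianca ∩ Pita: 10:30-12:00, 16:30-20:00.

10:30-12:00, 16:30-20:00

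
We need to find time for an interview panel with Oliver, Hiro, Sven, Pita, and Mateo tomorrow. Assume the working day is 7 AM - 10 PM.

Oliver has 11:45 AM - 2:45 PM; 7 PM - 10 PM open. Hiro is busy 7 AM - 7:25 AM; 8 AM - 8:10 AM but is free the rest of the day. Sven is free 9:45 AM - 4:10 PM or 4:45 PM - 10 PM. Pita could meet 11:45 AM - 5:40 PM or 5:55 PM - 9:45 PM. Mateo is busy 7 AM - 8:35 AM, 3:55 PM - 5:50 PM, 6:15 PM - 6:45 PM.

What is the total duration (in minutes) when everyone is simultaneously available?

Oliver free: 11:45-14:45, 19:00-22:00.
Hiro free: 07:25-08:00, 08:10-22:00 (invert busy blocks within the working day).
Sven free: 09:45-16:10, 16:45-22:00.
Pita free: 11:45-17:40, 17:55-21:45.
Mateo free: 08:35-15:55, 17:50-18:15, 18:45-22:00 (invert busy blocks within the working day).
Oliver ∩ Hiro: 11:45-14:45, 19:00-22:00.
Oliver ∩ Hiro ∩ Sven: 11:45-14:45, 19:00-22:00.
Oliver ∩ Hiro ∩ Sven ∩ Pita: 11:45-14:45, 19:00-21:45.
Oliver ∩ Hiro ∩ Sven ∩ Pita ∩ Mateo: 11:45-14:45, 19:00-21:45.
Summing the common windows: 180 + 165 = 345 minutes.

345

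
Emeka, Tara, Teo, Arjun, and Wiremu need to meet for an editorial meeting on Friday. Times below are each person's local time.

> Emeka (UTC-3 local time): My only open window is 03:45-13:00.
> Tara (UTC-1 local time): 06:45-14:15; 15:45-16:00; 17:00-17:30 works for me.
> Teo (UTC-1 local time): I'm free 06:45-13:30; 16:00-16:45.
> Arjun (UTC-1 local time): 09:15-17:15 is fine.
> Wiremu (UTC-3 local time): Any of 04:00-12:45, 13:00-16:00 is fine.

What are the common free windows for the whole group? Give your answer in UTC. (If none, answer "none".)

10:15-14:30

Emeka in UTC: 06:45-16:00 (add 3h to convert from UTC-3).
Tara in UTC: 07:45-15:15, 16:45-17:00, 18:00-18:30 (add 1h to convert from UTC-1).
Teo in UTC: 07:45-14:30, 17:00-17:45 (add 1h to convert from UTC-1).
Arjun in UTC: 10:15-18:15 (add 1h to convert from UTC-1).
Wiremu in UTC: 07:00-15:45, 16:00-19:00 (add 3h to convert from UTC-3).
Emeka ∩ Tara: 07:45-15:15.
Emeka ∩ Tara ∩ Teo: 07:45-14:30.
Emeka ∩ Tara ∩ Teo ∩ Arjun: 10:15-14:30.
Emeka ∩ Tara ∩ Teo ∩ Arjun ∩ Wiremu: 10:15-14:30.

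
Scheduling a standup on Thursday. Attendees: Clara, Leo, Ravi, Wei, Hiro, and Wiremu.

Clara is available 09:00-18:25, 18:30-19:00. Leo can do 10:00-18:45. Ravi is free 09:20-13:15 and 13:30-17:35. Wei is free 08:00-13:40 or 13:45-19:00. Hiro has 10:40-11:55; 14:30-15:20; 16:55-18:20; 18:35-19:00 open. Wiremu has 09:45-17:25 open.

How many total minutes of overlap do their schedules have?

155

Clara ∩ Leo: 10:00-18:25, 18:30-18:45.
Clara ∩ Leo ∩ Ravi: 10:00-13:15, 13:30-17:35.
Clara ∩ Leo ∩ Ravi ∩ Wei: 10:00-13:15, 13:30-13:40, 13:45-17:35.
Clara ∩ Leo ∩ Ravi ∩ Wei ∩ Hiro: 10:40-11:55, 14:30-15:20, 16:55-17:35.
Clara ∩ Leo ∩ Ravi ∩ Wei ∩ Hiro ∩ Wiremu: 10:40-11:55, 14:30-15:20, 16:55-17:25.
Summing the common windows: 75 + 50 + 30 = 155 minutes.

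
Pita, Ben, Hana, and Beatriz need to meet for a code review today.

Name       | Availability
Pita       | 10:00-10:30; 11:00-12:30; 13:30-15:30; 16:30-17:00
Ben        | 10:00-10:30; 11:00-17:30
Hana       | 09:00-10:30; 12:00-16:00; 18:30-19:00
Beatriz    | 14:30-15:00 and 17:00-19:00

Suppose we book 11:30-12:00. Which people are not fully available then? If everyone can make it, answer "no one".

Pita: free for 11:30-12:00. Ben: free for 11:30-12:00. Hana: not fully free for 11:30-12:00. Beatriz: not fully free for 11:30-12:00.

Beatriz, Hana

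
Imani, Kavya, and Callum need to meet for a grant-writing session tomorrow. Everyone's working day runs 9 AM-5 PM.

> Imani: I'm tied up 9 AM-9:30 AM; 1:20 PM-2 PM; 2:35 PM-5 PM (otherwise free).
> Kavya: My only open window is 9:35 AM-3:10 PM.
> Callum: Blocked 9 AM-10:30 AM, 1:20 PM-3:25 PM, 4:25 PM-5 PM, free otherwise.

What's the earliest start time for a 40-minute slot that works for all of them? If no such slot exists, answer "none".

Imani free: 09:30-13:20, 14:00-14:35 (invert busy blocks within the working day).
Kavya free: 09:35-15:10.
Callum free: 10:30-13:20, 15:25-16:25 (invert busy blocks within the working day).
Imani ∩ Kavya: 09:35-13:20, 14:00-14:35.
Imani ∩ Kavya ∩ Callum: 10:30-13:20.
Those are the intersection windows.
The first common window of at least 40 minutes is 10:30-13:20, so the earliest start is 10:30.

10:30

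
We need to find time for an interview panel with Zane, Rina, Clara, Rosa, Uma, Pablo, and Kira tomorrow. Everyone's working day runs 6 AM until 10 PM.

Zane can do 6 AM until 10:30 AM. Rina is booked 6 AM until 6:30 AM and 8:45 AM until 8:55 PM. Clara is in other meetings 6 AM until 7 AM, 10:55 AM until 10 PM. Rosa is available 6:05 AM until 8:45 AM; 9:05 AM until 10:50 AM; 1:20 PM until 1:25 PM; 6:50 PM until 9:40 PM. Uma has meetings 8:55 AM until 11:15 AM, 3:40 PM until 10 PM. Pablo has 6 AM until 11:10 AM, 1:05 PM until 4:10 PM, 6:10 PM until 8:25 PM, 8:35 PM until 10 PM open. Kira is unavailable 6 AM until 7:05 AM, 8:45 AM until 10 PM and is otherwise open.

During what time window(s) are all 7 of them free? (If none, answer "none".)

07:05-08:45

Zane free: 06:00-10:30.
Rina free: 06:30-08:45, 20:55-22:00 (invert busy blocks within the working day).
Clara free: 07:00-10:55 (invert busy blocks within the working day).
Rosa free: 06:05-08:45, 09:05-10:50, 13:20-13:25, 18:50-21:40.
Uma free: 06:00-08:55, 11:15-15:40 (invert busy blocks within the working day).
Pablo free: 06:00-11:10, 13:05-16:10, 18:10-20:25, 20:35-22:00.
Kira free: 07:05-08:45 (invert busy blocks within the working day).
Zane ∩ Rina: 06:30-08:45.
Zane ∩ Rina ∩ Clara: 07:00-08:45.
Zane ∩ Rina ∩ Clara ∩ Rosa: 07:00-08:45.
Zane ∩ Rina ∩ Clara ∩ Rosa ∩ Uma: 07:00-08:45.
Zane ∩ Rina ∩ Clara ∩ Rosa ∩ Uma ∩ Pablo: 07:00-08:45.
Zane ∩ Rina ∩ Clara ∩ Rosa ∩ Uma ∩ Pablo ∩ Kira: 07:05-08:45.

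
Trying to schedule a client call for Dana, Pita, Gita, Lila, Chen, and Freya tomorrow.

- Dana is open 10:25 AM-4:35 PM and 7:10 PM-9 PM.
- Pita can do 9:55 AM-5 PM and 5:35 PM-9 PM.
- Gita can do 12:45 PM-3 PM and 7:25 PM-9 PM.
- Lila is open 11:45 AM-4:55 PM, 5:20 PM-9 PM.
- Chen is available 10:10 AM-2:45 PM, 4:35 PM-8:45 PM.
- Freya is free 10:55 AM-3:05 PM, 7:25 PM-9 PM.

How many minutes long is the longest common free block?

Dana ∩ Pita: 10:25-16:35, 19:10-21:00.
Dana ∩ Pita ∩ Gita: 12:45-15:00, 19:25-21:00.
Dana ∩ Pita ∩ Gita ∩ Lila: 12:45-15:00, 19:25-21:00.
Dana ∩ Pita ∩ Gita ∩ Lila ∩ Chen: 12:45-14:45, 19:25-20:45.
Dana ∩ Pita ∩ Gita ∩ Lila ∩ Chen ∩ Freya: 12:45-14:45, 19:25-20:45.
The longest is 12:45-14:45 at 120 minutes.

120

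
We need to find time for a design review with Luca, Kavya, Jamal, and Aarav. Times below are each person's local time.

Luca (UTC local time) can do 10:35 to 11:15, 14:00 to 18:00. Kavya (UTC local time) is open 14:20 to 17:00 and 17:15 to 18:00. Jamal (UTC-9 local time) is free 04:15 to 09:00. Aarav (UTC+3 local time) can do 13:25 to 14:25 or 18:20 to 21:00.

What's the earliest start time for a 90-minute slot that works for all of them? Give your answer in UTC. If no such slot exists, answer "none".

15:20

Luca in UTC: 10:35-11:15, 14:00-18:00.
Kavya in UTC: 14:20-17:00, 17:15-18:00.
Jamal in UTC: 13:15-18:00 (add 9h to convert from UTC-9).
Aarav in UTC: 10:25-11:25, 15:20-18:00 (subtract 3h to convert from UTC+3).
Luca ∩ Kavya: 14:20-17:00, 17:15-18:00.
Luca ∩ Kavya ∩ Jamal: 14:20-17:00, 17:15-18:00.
Luca ∩ Kavya ∩ Jamal ∩ Aarav: 15:20-17:00, 17:15-18:00.
The first common window of at least 90 minutes is 15:20-17:00, so the earliest start is 15:20.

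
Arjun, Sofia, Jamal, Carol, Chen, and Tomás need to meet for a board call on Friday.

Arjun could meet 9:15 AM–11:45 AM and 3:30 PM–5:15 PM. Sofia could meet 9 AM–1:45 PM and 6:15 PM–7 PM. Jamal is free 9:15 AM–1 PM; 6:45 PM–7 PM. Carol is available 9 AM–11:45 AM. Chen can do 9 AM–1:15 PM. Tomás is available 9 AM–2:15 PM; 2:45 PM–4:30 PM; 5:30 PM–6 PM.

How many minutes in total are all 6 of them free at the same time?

Arjun ∩ Sofia: 09:15-11:45.
Arjun ∩ Sofia ∩ Jamal: 09:15-11:45.
Arjun ∩ Sofia ∩ Jamal ∩ Carol: 09:15-11:45.
Arjun ∩ Sofia ∩ Jamal ∩ Carol ∩ Chen: 09:15-11:45.
Arjun ∩ Sofia ∩ Jamal ∩ Carol ∩ Chen ∩ Tomás: 09:15-11:45.
That's a single block of 150 minutes.

150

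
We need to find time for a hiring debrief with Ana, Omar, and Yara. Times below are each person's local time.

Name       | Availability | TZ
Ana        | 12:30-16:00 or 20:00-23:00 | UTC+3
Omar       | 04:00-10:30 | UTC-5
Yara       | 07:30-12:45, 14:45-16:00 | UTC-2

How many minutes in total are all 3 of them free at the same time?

210

Ana in UTC: 09:30-13:00, 17:00-20:00 (subtract 3h to convert from UTC+3).
Omar in UTC: 09:00-15:30 (add 5h to convert from UTC-5).
Yara in UTC: 09:30-14:45, 16:45-18:00 (add 2h to convert from UTC-2).
Ana ∩ Omar: 09:30-13:00.
Ana ∩ Omar ∩ Yara: 09:30-13:00.
That's a single block of 210 minutes.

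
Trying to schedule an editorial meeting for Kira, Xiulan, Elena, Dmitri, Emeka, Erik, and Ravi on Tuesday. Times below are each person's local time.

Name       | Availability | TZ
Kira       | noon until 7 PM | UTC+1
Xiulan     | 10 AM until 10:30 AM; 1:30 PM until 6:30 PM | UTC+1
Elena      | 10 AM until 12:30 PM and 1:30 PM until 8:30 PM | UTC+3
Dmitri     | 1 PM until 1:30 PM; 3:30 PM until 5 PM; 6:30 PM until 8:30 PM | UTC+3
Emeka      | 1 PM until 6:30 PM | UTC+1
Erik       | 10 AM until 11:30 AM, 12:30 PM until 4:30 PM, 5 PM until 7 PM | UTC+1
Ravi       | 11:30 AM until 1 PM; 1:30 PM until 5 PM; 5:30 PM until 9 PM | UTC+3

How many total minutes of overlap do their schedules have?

Kira in UTC: 11:00-18:00 (subtract 1h to convert from UTC+1).
Xiulan in UTC: 09:00-09:30, 12:30-17:30 (subtract 1h to convert from UTC+1).
Elena in UTC: 07:00-09:30, 10:30-17:30 (subtract 3h to convert from UTC+3).
Dmitri in UTC: 10:00-10:30, 12:30-14:00, 15:30-17:30 (subtract 3h to convert from UTC+3).
Emeka in UTC: 12:00-17:30 (subtract 1h to convert from UTC+1).
Erik in UTC: 09:00-10:30, 11:30-15:30, 16:00-18:00 (subtract 1h to convert from UTC+1).
Ravi in UTC: 08:30-10:00, 10:30-14:00, 14:30-18:00 (subtract 3h to convert from UTC+3).
Kira ∩ Xiulan: 12:30-17:30.
Kira ∩ Xiulan ∩ Elena: 12:30-17:30.
Kira ∩ Xiulan ∩ Elena ∩ Dmitri: 12:30-14:00, 15:30-17:30.
Kira ∩ Xiulan ∩ Elena ∩ Dmitri ∩ Emeka: 12:30-14:00, 15:30-17:30.
Kira ∩ Xiulan ∩ Elena ∩ Dmitri ∩ Emeka ∩ Erik: 12:30-14:00, 16:00-17:30.
Kira ∩ Xiulan ∩ Elena ∩ Dmitri ∩ Emeka ∩ Erik ∩ Ravi: 12:30-14:00, 16:00-17:30.
Those are the intersection windows.
Summing the common windows: 90 + 90 = 180 minutes.

180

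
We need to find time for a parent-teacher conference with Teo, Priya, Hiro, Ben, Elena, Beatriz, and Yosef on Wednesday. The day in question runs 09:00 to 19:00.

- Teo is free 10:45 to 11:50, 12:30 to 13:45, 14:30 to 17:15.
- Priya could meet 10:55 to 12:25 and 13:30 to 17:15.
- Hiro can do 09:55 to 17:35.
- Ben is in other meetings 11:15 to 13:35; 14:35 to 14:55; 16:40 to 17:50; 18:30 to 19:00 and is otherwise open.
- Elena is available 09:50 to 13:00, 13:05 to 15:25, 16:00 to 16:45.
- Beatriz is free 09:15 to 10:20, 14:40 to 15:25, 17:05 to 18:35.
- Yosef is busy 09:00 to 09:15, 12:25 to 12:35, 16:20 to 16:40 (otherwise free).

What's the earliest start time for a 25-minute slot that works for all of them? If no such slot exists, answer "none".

Teo free: 10:45-11:50, 12:30-13:45, 14:30-17:15.
Priya free: 10:55-12:25, 13:30-17:15.
Hiro free: 09:55-17:35.
Ben free: 09:00-11:15, 13:35-14:35, 14:55-16:40, 17:50-18:30 (invert busy blocks within the working day).
Elena free: 09:50-13:00, 13:05-15:25, 16:00-16:45.
Beatriz free: 09:15-10:20, 14:40-15:25, 17:05-18:35.
Yosef free: 09:15-12:25, 12:35-16:20, 16:40-19:00 (invert busy blocks within the working day).
Teo ∩ Priya: 10:55-11:50, 13:30-13:45, 14:30-17:15.
Teo ∩ Priya ∩ Hiro: 10:55-11:50, 13:30-13:45, 14:30-17:15.
Teo ∩ Priya ∩ Hiro ∩ Ben: 10:55-11:15, 13:35-13:45, 14:30-14:35, 14:55-16:40.
Teo ∩ Priya ∩ Hiro ∩ Ben ∩ Elena: 10:55-11:15, 13:35-13:45, 14:30-14:35, 14:55-15:25, 16:00-16:40.
Teo ∩ Priya ∩ Hiro ∩ Ben ∩ Elena ∩ Beatriz: 14:55-15:25.
Teo ∩ Priya ∩ Hiro ∩ Ben ∩ Elena ∩ Beatriz ∩ Yosef: 14:55-15:25.
The first common window of at least 25 minutes is 14:55-15:25, so the earliest start is 14:55.

14:55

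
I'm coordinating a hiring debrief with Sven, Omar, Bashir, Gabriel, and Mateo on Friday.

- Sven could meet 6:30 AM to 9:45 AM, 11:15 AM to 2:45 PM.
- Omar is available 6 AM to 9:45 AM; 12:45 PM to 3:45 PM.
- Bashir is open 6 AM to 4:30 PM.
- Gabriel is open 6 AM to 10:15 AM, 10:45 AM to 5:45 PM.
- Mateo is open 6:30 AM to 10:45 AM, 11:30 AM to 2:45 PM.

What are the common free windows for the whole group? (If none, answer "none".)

Sven ∩ Omar: 06:30-09:45, 12:45-14:45.
Sven ∩ Omar ∩ Bashir: 06:30-09:45, 12:45-14:45.
Sven ∩ Omar ∩ Bashir ∩ Gabriel: 06:30-09:45, 12:45-14:45.
Sven ∩ Omar ∩ Bashir ∩ Gabriel ∩ Mateo: 06:30-09:45, 12:45-14:45.

06:30-09:45, 12:45-14:45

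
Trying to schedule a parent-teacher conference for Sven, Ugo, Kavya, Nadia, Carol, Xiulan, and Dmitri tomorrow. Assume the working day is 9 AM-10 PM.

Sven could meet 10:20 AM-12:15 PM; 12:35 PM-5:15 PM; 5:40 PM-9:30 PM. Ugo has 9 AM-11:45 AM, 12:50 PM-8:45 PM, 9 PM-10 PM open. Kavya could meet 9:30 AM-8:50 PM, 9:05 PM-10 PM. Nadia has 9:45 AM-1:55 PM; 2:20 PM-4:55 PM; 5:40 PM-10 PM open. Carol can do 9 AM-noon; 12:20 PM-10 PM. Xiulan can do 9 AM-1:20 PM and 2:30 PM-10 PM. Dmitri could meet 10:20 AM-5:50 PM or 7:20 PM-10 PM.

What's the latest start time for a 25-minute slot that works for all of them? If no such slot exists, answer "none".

21:05

Sven ∩ Ugo: 10:20-11:45, 12:50-17:15, 17:40-20:45, 21:00-21:30.
Sven ∩ Ugo ∩ Kavya: 10:20-11:45, 12:50-17:15, 17:40-20:45, 21:05-21:30.
Sven ∩ Ugo ∩ Kavya ∩ Nadia: 10:20-11:45, 12:50-13:55, 14:20-16:55, 17:40-20:45, 21:05-21:30.
Sven ∩ Ugo ∩ Kavya ∩ Nadia ∩ Carol: 10:20-11:45, 12:50-13:55, 14:20-16:55, 17:40-20:45, 21:05-21:30.
Sven ∩ Ugo ∩ Kavya ∩ Nadia ∩ Carol ∩ Xiulan: 10:20-11:45, 12:50-13:20, 14:30-16:55, 17:40-20:45, 21:05-21:30.
Sven ∩ Ugo ∩ Kavya ∩ Nadia ∩ Carol ∩ Xiulan ∩ Dmitri: 10:20-11:45, 12:50-13:20, 14:30-16:55, 17:40-17:50, 19:20-20:45, 21:05-21:30.
Those are the intersection windows.
The last common window of at least 25 minutes is 21:05-21:30; a 25-minute meeting can start as late as 21:05 and still end by 21:30.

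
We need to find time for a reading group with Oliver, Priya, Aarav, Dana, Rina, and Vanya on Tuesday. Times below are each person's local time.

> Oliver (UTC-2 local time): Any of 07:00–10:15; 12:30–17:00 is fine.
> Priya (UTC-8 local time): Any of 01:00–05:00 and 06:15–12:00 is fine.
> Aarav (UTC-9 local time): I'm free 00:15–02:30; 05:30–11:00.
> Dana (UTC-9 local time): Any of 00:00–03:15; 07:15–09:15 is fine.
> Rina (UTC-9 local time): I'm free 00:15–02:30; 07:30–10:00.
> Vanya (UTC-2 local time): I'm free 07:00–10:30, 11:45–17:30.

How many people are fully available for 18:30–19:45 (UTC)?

2

Oliver in UTC: 09:00-12:15, 14:30-19:00 (add 2h to convert from UTC-2).
Priya in UTC: 09:00-13:00, 14:15-20:00 (add 8h to convert from UTC-8).
Aarav in UTC: 09:15-11:30, 14:30-20:00 (add 9h to convert from UTC-9).
Dana in UTC: 09:00-12:15, 16:15-18:15 (add 9h to convert from UTC-9).
Rina in UTC: 09:15-11:30, 16:30-19:00 (add 9h to convert from UTC-9).
Vanya in UTC: 09:00-12:30, 13:45-19:30 (add 2h to convert from UTC-2).
Priya and Aarav can make the full 18:30-19:45 slot — that's 2.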